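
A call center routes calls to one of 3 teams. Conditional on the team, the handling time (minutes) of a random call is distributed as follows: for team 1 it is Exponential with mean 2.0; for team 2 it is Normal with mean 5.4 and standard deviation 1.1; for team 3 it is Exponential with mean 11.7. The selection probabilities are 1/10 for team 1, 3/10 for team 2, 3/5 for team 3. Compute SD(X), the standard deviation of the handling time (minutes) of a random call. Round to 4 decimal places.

Per component, 1: μ=2, E[X²]=8; 2: μ=5.4, E[X²]=30.37; 3: μ=11.7, E[X²]=273.78.
E[X] = 0.1·2 + 0.3·5.4 + 0.6·11.7 = 8.84.
E[X²] = 0.1·8 + 0.3·30.37 + 0.6·273.78 = 174.179.
Var(X) = E[X²] − (E[X])² = 174.179 − 78.1456 = 96.0334.
SD(X) = √96.0334 = 9.79966.

9.7997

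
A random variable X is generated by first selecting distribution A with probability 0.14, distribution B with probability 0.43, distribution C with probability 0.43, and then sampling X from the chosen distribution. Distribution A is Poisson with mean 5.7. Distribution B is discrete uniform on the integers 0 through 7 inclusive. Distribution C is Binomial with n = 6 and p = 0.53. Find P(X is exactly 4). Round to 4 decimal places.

0.1868

Conditional on each component, P(X = 4): A: 0.147167; B: 0.125; C: 0.261451.
By total probability, P(X = 4) = 0.14·0.147167 + 0.43·0.125 + 0.43·0.261451 = 0.186777.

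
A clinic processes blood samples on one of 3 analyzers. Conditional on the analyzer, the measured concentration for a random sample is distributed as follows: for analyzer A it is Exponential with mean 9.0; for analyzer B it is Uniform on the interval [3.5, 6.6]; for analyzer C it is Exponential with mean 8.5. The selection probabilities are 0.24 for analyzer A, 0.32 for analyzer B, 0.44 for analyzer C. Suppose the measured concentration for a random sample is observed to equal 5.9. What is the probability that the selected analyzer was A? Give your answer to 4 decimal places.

Likelihoods f(5.9 | ·): A: 0.0576837; B: 0.322581; C: 0.0587665.
Posterior ∝ prior × likelihood. Numerator for A: 0.24·0.0576837 = 0.0138441.
Normalizing constant: 0.24·0.0576837 + 0.32·0.322581 + 0.44·0.0587665 = 0.142927.
P(A | observation) = 0.0138441 / 0.142927 = 0.0968612.

0.0969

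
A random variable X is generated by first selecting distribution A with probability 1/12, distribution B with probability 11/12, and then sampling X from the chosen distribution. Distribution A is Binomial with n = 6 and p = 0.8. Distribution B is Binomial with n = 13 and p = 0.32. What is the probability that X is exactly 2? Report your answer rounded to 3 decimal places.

Conditional on each component, P(X = 2): A: 0.01536; B: 0.114813.
By total probability, P(X = 2) = 0.0833333·0.01536 + 0.916667·0.114813 = 0.106526.

0.107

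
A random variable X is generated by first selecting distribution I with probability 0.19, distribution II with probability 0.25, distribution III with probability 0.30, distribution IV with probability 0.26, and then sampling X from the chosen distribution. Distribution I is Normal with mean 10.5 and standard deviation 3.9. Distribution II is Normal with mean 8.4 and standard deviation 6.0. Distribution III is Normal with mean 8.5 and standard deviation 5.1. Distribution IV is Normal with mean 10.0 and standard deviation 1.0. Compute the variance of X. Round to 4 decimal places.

20.7454

Per component, I: μ=10.5, E[X²]=125.46; II: μ=8.4, E[X²]=106.56; III: μ=8.5, E[X²]=98.26; IV: μ=10, E[X²]=101.
E[X] = 0.19·10.5 + 0.25·8.4 + 0.3·8.5 + 0.26·10 = 9.245.
E[X²] = 0.19·125.46 + 0.25·106.56 + 0.3·98.26 + 0.26·101 = 106.215.
Var(X) = E[X²] − (E[X])² = 106.215 − 85.47 = 20.7454.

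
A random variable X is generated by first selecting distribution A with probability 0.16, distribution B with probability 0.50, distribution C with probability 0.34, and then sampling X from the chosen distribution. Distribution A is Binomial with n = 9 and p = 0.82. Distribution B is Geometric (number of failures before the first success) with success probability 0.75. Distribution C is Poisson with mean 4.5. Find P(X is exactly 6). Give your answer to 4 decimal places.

0.0675

Conditional on each component, P(X = 6): A: 0.148929; B: 0.000183105; C: 0.12812.
By total probability, P(X = 6) = 0.16·0.148929 + 0.5·0.000183105 + 0.34·0.12812 = 0.0674811.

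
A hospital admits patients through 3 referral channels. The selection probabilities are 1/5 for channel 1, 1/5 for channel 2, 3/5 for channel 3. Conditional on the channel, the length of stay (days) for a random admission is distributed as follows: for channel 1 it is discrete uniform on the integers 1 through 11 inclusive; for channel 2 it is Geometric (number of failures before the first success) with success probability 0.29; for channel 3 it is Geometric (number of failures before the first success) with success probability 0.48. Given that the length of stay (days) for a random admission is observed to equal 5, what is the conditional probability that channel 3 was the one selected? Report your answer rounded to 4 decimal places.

Likelihoods P(X=5 | ·): 1: 0.0909091; 2: 0.0523227; 3: 0.0182498.
Posterior ∝ prior × likelihood. Numerator for 3: 0.6·0.0182498 = 0.0109499.
Normalizing constant: 0.2·0.0909091 + 0.2·0.0523227 + 0.6·0.0182498 = 0.0395962.
P(3 | observation) = 0.0109499 / 0.0395962 = 0.276538.

0.2765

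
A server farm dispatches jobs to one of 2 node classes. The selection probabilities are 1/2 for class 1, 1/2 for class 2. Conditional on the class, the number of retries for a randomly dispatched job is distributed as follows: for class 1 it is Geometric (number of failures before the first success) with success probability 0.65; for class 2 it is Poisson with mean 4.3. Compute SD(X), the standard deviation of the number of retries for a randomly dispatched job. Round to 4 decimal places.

Per component, 1: μ=0.538462, E[X²]=1.11834; 2: μ=4.3, E[X²]=22.79.
E[X] = 0.5·0.538462 + 0.5·4.3 = 2.41923.
E[X²] = 0.5·1.11834 + 0.5·22.79 = 11.9542.
Var(X) = E[X²] − (E[X])² = 11.9542 − 5.85268 = 6.10149.
SD(X) = √6.10149 = 2.47012.

2.4701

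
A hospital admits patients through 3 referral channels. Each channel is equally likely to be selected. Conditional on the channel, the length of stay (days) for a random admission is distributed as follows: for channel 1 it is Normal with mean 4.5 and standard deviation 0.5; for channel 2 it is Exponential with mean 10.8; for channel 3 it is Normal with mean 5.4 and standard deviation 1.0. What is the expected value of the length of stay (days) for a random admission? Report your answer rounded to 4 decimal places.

Component means — 1: 4.5; 2: 10.8; 3: 5.4.
E[X] = 0.333333·4.5 + 0.333333·10.8 + 0.333333·5.4 = 6.9.

6.9000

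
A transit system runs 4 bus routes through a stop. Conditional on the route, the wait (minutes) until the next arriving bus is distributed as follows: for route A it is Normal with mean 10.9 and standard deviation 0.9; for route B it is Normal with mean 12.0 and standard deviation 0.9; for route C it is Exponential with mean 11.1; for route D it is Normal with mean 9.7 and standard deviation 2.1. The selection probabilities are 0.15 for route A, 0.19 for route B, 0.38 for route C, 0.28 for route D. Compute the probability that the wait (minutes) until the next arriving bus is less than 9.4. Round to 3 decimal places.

0.349

Conditional on each route, P(X < 9.4): A: 0.0477904; B: 0.00193303; C: 0.571235; D: 0.443202.
By total probability, P(X < 9.4) = 0.15·0.0477904 + 0.19·0.00193303 + 0.38·0.571235 + 0.28·0.443202 = 0.348702.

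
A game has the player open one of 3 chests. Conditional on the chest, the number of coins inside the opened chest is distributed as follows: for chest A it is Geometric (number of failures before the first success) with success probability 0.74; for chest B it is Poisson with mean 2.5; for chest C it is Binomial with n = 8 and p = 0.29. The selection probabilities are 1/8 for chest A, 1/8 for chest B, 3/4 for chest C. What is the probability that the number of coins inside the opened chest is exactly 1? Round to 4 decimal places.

Conditional on each chest, P(X = 1): A: 0.1924; B: 0.205212; C: 0.211007.
By total probability, P(X = 1) = 0.125·0.1924 + 0.125·0.205212 + 0.75·0.211007 = 0.207957.

0.2080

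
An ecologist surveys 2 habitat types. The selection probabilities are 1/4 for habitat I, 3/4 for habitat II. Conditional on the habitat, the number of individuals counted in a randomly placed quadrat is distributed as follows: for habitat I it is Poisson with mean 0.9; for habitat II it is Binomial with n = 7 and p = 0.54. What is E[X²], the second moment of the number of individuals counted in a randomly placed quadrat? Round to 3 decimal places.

12.448

For each component E[X²] = Var + (mean)², giving I: 1.71; II: 16.0272.
Overall E[X²] = 0.25·1.71 + 0.75·16.0272 = 12.4479.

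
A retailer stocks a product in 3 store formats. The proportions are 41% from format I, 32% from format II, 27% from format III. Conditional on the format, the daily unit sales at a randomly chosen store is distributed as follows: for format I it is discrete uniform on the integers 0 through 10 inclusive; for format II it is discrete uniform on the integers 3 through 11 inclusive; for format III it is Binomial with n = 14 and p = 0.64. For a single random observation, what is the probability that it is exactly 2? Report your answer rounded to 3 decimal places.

0.037

Conditional on each format, P(X = 2): I: 0.0909091; II: 0; III: 0.000176617.
By total probability, P(X = 2) = 0.41·0.0909091 + 0.32·0 + 0.27·0.000176617 = 0.0373204.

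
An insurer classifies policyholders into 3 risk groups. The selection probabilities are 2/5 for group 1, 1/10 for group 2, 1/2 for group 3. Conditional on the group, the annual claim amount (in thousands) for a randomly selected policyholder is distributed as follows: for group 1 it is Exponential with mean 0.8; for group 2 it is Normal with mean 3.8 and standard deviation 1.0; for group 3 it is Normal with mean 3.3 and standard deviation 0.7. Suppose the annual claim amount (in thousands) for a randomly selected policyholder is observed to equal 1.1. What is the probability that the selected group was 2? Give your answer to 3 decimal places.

Likelihoods f(1.1 | ·): 1: 0.316049; 2: 0.0104209; 3: 0.00408253.
Posterior ∝ prior × likelihood. Numerator for 2: 0.1·0.0104209 = 0.00104209.
Normalizing constant: 0.4·0.316049 + 0.1·0.0104209 + 0.5·0.00408253 = 0.129503.
P(2 | observation) = 0.00104209 / 0.129503 = 0.00804686.

0.008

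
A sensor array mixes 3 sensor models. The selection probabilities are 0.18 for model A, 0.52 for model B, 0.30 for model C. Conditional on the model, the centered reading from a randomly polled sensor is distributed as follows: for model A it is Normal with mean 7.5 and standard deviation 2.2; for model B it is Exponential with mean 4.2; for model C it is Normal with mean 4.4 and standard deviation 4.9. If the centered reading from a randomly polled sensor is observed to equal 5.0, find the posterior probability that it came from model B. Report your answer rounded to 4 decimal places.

Likelihoods f(5.0 | ·): A: 0.0950781; B: 0.0723992; C: 0.0808087.
Posterior ∝ prior × likelihood. Numerator for B: 0.52·0.0723992 = 0.0376476.
Normalizing constant: 0.18·0.0950781 + 0.52·0.0723992 + 0.3·0.0808087 = 0.0790042.
P(B | observation) = 0.0376476 / 0.0790042 = 0.476526.

0.4765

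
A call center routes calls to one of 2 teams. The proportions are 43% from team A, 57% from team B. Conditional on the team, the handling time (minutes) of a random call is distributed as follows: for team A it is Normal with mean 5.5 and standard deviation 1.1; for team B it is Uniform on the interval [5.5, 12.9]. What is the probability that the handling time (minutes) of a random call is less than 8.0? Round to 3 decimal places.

Conditional on each team, P(X < 8.0): A: 0.988479; B: 0.337838.
By total probability, P(X < 8.0) = 0.43·0.988479 + 0.57·0.337838 = 0.617613.

0.618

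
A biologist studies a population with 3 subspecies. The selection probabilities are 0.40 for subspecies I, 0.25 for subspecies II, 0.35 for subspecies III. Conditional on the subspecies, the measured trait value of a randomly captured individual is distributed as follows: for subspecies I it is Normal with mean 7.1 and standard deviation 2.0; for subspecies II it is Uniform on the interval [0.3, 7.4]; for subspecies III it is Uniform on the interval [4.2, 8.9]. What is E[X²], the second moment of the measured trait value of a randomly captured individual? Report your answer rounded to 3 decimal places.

42.180

For each component E[X²] = Var + (mean)², giving I: 54.41; II: 19.0233; III: 44.7433.
Overall E[X²] = 0.4·54.41 + 0.25·19.0233 + 0.35·44.7433 = 42.18.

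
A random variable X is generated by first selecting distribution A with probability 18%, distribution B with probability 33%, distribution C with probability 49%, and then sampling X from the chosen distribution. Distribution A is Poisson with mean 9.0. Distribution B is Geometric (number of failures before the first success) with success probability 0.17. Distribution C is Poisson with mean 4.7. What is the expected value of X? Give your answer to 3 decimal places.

Component means — A: 9; B: 4.88235; C: 4.7.
E[X] = 0.18·9 + 0.33·4.88235 + 0.49·4.7 = 5.53418.

5.534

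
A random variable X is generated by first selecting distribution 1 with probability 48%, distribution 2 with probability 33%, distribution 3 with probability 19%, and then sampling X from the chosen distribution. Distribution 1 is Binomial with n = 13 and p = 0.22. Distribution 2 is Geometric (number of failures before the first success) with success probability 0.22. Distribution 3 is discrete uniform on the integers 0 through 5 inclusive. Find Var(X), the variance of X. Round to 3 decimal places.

Per component, 1: μ=2.86, E[X²]=10.4104; 2: μ=3.54545, E[X²]=28.686; 3: μ=2.5, E[X²]=9.16667.
E[X] = 0.48·2.86 + 0.33·3.54545 + 0.19·2.5 = 3.0178.
E[X²] = 0.48·10.4104 + 0.33·28.686 + 0.19·9.16667 = 16.205.
Var(X) = E[X²] − (E[X])² = 16.205 − 9.10712 = 7.09791.

7.098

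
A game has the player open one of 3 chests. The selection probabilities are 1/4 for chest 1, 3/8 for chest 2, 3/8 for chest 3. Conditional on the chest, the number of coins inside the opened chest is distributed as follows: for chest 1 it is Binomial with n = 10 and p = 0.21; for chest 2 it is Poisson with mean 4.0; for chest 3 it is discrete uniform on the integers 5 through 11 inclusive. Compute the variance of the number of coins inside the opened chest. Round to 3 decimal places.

9.267

Per component, 1: μ=2.1, E[X²]=6.069; 2: μ=4, E[X²]=20; 3: μ=8, E[X²]=68.
E[X] = 0.25·2.1 + 0.375·4 + 0.375·8 = 5.025.
E[X²] = 0.25·6.069 + 0.375·20 + 0.375·68 = 34.5172.
Var(X) = E[X²] − (E[X])² = 34.5172 − 25.2506 = 9.26662.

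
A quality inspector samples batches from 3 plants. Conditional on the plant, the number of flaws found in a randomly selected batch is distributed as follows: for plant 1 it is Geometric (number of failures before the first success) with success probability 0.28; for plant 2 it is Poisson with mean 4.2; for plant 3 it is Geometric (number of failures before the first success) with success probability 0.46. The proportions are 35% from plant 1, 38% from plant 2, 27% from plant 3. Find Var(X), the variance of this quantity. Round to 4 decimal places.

Per component, 1: μ=2.57143, E[X²]=15.7959; 2: μ=4.2, E[X²]=21.84; 3: μ=1.17391, E[X²]=3.93006.
E[X] = 0.35·2.57143 + 0.38·4.2 + 0.27·1.17391 = 2.81296.
E[X²] = 0.35·15.7959 + 0.38·21.84 + 0.27·3.93006 = 14.8889.
Var(X) = E[X²] − (E[X])² = 14.8889 − 7.91272 = 6.97616.

6.9762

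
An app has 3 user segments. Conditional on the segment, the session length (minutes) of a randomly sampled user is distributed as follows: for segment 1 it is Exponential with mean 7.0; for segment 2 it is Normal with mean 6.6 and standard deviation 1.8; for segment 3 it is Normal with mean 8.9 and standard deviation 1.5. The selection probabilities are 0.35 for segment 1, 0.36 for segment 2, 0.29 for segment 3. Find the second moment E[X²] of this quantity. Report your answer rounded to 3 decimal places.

For each component E[X²] = Var + (mean)², giving 1: 98; 2: 46.8; 3: 81.46.
Overall E[X²] = 0.35·98 + 0.36·46.8 + 0.29·81.46 = 74.7714.

74.771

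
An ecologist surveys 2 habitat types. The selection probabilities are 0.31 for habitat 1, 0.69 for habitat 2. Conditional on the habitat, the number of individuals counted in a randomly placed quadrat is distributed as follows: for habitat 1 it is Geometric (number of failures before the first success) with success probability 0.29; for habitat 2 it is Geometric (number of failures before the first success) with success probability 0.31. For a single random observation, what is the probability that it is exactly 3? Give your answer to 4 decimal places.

0.1024

Conditional on each habitat, P(X = 3): 1: 0.103794; 2: 0.101838.
By total probability, P(X = 3) = 0.31·0.103794 + 0.69·0.101838 = 0.102444.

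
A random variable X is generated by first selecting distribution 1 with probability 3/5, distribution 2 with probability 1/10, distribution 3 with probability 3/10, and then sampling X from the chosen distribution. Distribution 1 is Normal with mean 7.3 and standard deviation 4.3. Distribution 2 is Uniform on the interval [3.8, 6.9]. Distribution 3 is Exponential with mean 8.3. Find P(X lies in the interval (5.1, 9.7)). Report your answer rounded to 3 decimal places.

Conditional on each component, P(5.1 < X < 9.7): 1: 0.40717; 2: 0.580645; 3: 0.230156.
By total probability, P(5.1 < X < 9.7) = 0.6·0.40717 + 0.1·0.580645 + 0.3·0.230156 = 0.371413.

0.371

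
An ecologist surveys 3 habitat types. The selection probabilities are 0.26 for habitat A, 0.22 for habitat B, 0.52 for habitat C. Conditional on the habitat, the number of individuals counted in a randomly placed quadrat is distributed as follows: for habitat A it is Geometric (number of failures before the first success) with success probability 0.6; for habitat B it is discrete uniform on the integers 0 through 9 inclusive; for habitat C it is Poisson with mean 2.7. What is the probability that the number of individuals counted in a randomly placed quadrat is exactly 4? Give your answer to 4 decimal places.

Conditional on each habitat, P(X = 4): A: 0.01536; B: 0.1; C: 0.148816.
By total probability, P(X = 4) = 0.26·0.01536 + 0.22·0.1 + 0.52·0.148816 = 0.103378.

0.1034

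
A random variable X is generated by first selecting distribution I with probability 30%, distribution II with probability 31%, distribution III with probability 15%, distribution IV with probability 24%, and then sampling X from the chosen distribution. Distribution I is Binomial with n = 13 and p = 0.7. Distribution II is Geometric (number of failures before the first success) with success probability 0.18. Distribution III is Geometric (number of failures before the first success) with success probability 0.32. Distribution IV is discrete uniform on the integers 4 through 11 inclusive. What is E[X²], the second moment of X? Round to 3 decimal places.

For each component E[X²] = Var + (mean)², giving I: 85.54; II: 46.0617; III: 11.1562; IV: 61.5.
Overall E[X²] = 0.3·85.54 + 0.31·46.0617 + 0.15·11.1562 + 0.24·61.5 = 56.3746.

56.375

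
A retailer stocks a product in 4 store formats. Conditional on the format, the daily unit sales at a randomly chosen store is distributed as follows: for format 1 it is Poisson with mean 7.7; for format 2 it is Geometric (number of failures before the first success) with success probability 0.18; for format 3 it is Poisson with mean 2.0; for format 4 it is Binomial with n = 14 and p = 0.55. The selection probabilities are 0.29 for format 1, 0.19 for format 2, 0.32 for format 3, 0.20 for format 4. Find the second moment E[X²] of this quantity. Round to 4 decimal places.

For each component E[X²] = Var + (mean)², giving 1: 66.99; 2: 46.0617; 3: 6; 4: 62.755.
Overall E[X²] = 0.29·66.99 + 0.19·46.0617 + 0.32·6 + 0.2·62.755 = 42.6498.

42.6498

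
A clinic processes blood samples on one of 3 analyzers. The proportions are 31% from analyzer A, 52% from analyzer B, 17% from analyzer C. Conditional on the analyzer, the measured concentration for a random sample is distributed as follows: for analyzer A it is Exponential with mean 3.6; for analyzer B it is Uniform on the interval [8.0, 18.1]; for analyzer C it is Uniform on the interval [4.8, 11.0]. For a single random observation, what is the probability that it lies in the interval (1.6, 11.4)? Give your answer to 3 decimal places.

0.531

Conditional on each analyzer, P(1.6 < X < 11.4): A: 0.599037; B: 0.336634; C: 1.
By total probability, P(1.6 < X < 11.4) = 0.31·0.599037 + 0.52·0.336634 + 0.17·1 = 0.530751.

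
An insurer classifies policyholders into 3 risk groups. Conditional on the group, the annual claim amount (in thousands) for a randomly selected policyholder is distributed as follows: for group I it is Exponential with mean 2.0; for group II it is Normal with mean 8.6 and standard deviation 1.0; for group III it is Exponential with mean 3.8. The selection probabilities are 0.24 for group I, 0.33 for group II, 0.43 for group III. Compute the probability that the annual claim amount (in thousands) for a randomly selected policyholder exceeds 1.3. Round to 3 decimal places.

0.761

Conditional on each group, P(X > 1.3): I: 0.522046; II: 1; III: 0.710273.
By total probability, P(X > 1.3) = 0.24·0.522046 + 0.33·1 + 0.43·0.710273 = 0.760709.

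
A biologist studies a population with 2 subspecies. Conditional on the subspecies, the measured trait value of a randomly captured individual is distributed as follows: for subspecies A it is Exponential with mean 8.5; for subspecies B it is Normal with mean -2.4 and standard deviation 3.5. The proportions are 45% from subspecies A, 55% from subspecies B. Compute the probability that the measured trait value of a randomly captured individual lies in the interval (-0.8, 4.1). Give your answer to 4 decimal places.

Conditional on each subspecies, P(-0.8 < X < 4.1): A: 0.382671; B: 0.292139.
By total probability, P(-0.8 < X < 4.1) = 0.45·0.382671 + 0.55·0.292139 = 0.332878.

0.3329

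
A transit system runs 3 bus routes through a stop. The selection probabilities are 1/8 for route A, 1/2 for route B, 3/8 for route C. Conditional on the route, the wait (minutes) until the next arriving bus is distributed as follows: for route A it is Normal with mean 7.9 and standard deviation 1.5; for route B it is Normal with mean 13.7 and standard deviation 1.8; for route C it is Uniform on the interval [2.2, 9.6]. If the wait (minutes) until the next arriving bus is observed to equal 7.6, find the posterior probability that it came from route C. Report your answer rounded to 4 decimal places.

0.6060

Likelihoods f(7.6 | ·): A: 0.260695; B: 0.000710878; C: 0.135135.
Posterior ∝ prior × likelihood. Numerator for C: 0.375·0.135135 = 0.0506757.
Normalizing constant: 0.125·0.260695 + 0.5·0.000710878 + 0.375·0.135135 = 0.083618.
P(C | observation) = 0.0506757 / 0.083618 = 0.606038.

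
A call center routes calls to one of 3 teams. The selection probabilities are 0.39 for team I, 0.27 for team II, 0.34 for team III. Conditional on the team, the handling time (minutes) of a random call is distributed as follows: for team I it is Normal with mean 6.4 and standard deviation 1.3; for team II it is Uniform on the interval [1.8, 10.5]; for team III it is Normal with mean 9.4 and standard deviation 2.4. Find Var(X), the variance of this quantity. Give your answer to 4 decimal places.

6.4901

Per component, I: μ=6.4, E[X²]=42.65; II: μ=6.15, E[X²]=44.13; III: μ=9.4, E[X²]=94.12.
E[X] = 0.39·6.4 + 0.27·6.15 + 0.34·9.4 = 7.3525.
E[X²] = 0.39·42.65 + 0.27·44.13 + 0.34·94.12 = 60.5494.
Var(X) = E[X²] − (E[X])² = 60.5494 − 54.0593 = 6.49014.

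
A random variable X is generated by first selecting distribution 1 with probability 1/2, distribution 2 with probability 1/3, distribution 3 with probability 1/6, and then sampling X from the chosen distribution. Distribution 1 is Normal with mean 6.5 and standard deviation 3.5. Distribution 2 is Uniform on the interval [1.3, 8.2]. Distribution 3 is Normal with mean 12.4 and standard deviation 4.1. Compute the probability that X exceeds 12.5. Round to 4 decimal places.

Conditional on each component, P(X > 12.5): 1: 0.0432381; 2: 0; 3: 0.490271.
By total probability, P(X > 12.5) = 0.5·0.0432381 + 0.333333·0 + 0.166667·0.490271 = 0.103331.

0.1033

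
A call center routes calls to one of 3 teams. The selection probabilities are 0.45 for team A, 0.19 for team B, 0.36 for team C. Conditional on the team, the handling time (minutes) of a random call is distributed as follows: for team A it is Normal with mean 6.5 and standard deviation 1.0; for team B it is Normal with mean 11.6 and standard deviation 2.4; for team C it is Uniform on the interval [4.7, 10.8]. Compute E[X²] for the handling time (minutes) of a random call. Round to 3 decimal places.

68.862

For each component E[X²] = Var + (mean)², giving A: 43.25; B: 140.32; C: 63.1633.
Overall E[X²] = 0.45·43.25 + 0.19·140.32 + 0.36·63.1633 = 68.8621.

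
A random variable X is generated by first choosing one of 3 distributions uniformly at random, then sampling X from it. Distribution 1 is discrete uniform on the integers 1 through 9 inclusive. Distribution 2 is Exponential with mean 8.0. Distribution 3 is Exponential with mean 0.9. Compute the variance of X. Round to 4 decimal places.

32.2944

Per component, 1: μ=5, E[X²]=31.6667; 2: μ=8, E[X²]=128; 3: μ=0.9, E[X²]=1.62.
E[X] = 0.333333·5 + 0.333333·8 + 0.333333·0.9 = 4.63333.
E[X²] = 0.333333·31.6667 + 0.333333·128 + 0.333333·1.62 = 53.7622.
Var(X) = E[X²] − (E[X])² = 53.7622 − 21.4678 = 32.2944.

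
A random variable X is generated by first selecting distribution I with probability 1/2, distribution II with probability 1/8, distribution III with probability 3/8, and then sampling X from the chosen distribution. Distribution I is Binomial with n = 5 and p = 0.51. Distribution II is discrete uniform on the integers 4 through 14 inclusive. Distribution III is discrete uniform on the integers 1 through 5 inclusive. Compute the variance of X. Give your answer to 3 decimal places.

6.950

Per component, I: μ=2.55, E[X²]=7.752; II: μ=9, E[X²]=91; III: μ=3, E[X²]=11.
E[X] = 0.5·2.55 + 0.125·9 + 0.375·3 = 3.525.
E[X²] = 0.5·7.752 + 0.125·91 + 0.375·11 = 19.376.
Var(X) = E[X²] − (E[X])² = 19.376 − 12.4256 = 6.95037.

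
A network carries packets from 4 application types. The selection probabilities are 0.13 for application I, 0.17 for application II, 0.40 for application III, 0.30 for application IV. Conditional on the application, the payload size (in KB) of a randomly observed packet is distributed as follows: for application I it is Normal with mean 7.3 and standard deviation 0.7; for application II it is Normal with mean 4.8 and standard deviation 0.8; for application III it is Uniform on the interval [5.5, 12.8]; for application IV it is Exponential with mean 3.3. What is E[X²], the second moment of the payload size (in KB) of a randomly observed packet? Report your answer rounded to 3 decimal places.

52.816

For each component E[X²] = Var + (mean)², giving I: 53.78; II: 23.68; III: 88.1633; IV: 21.78.
Overall E[X²] = 0.13·53.78 + 0.17·23.68 + 0.4·88.1633 + 0.3·21.78 = 52.8163.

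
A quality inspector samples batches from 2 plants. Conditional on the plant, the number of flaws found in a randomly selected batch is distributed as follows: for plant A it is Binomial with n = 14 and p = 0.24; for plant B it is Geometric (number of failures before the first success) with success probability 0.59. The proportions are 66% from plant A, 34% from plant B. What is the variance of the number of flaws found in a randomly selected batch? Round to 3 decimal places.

Per component, A: μ=3.36, E[X²]=13.8432; B: μ=0.694915, E[X²]=1.66073.
E[X] = 0.66·3.36 + 0.34·0.694915 = 2.45387.
E[X²] = 0.66·13.8432 + 0.34·1.66073 = 9.70116.
Var(X) = E[X²] − (E[X])² = 9.70116 − 6.02148 = 3.67968.

3.680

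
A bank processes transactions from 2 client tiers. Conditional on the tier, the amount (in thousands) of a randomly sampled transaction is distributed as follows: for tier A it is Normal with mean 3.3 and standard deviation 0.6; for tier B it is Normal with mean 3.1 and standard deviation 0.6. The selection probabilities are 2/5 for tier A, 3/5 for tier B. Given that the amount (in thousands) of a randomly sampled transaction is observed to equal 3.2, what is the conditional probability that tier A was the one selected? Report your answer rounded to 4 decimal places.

0.4000

Likelihoods f(3.2 | ·): A: 0.655733; B: 0.655733.
Posterior ∝ prior × likelihood. Numerator for A: 0.4·0.655733 = 0.262293.
Normalizing constant: 0.4·0.655733 + 0.6·0.655733 = 0.655733.
P(A | observation) = 0.262293 / 0.655733 = 0.4.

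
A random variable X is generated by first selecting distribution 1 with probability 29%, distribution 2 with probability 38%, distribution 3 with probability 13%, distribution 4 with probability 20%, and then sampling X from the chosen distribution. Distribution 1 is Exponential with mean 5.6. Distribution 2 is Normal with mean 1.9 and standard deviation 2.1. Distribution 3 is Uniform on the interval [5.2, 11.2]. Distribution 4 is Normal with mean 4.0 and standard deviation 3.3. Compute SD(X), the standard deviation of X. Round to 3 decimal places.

4.243

Per component, 1: μ=5.6, E[X²]=62.72; 2: μ=1.9, E[X²]=8.02; 3: μ=8.2, E[X²]=70.24; 4: μ=4, E[X²]=26.89.
E[X] = 0.29·5.6 + 0.38·1.9 + 0.13·8.2 + 0.2·4 = 4.212.
E[X²] = 0.29·62.72 + 0.38·8.02 + 0.13·70.24 + 0.2·26.89 = 35.7456.
Var(X) = E[X²] − (E[X])² = 35.7456 − 17.7409 = 18.0047.
SD(X) = √18.0047 = 4.24319.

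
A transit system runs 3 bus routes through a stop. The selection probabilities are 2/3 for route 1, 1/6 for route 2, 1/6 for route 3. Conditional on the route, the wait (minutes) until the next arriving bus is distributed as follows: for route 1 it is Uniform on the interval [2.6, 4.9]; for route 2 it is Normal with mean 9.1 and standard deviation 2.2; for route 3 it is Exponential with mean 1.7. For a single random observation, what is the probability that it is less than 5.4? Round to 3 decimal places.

0.834

Conditional on each route, P(X < 5.4): 1: 1; 2: 0.0463021; 3: 0.958267.
By total probability, P(X < 5.4) = 0.666667·1 + 0.166667·0.0463021 + 0.166667·0.958267 = 0.834095.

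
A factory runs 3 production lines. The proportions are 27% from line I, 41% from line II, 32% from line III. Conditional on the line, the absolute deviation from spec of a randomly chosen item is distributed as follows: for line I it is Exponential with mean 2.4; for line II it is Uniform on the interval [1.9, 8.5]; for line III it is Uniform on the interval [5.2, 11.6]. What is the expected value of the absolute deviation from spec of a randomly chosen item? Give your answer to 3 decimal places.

Component means — I: 2.4; II: 5.2; III: 8.4.
E[X] = 0.27·2.4 + 0.41·5.2 + 0.32·8.4 = 5.468.

5.468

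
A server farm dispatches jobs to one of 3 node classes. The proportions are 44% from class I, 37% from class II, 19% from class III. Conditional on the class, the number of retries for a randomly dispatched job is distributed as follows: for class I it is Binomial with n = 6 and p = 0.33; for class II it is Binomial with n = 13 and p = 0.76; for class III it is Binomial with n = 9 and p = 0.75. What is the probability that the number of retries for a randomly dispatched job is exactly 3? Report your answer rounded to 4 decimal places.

0.0968

Conditional on each class, P(X = 3): I: 0.21617; II: 7.96011e-05; III: 0.00865173.
By total probability, P(X = 3) = 0.44·0.21617 + 0.37·7.96011e-05 + 0.19·0.00865173 = 0.0967883.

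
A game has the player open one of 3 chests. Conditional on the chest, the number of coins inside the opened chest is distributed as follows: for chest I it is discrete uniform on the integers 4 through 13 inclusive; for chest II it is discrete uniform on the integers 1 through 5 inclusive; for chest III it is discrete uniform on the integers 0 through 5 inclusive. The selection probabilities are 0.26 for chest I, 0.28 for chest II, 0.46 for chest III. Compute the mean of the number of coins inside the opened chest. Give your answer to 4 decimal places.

Component means — I: 8.5; II: 3; III: 2.5.
E[X] = 0.26·8.5 + 0.28·3 + 0.46·2.5 = 4.2.

4.2000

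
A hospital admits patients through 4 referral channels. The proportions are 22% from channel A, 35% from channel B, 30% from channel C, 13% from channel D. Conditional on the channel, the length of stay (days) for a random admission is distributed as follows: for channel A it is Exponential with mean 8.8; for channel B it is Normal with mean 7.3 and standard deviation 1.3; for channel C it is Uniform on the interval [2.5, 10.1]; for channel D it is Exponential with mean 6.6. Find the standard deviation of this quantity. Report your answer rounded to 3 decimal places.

5.059

Per component, A: μ=8.8, E[X²]=154.88; B: μ=7.3, E[X²]=54.98; C: μ=6.3, E[X²]=44.5033; D: μ=6.6, E[X²]=87.12.
E[X] = 0.22·8.8 + 0.35·7.3 + 0.3·6.3 + 0.13·6.6 = 7.239.
E[X²] = 0.22·154.88 + 0.35·54.98 + 0.3·44.5033 + 0.13·87.12 = 77.9932.
Var(X) = E[X²] − (E[X])² = 77.9932 − 52.4031 = 25.5901.
SD(X) = √25.5901 = 5.05866.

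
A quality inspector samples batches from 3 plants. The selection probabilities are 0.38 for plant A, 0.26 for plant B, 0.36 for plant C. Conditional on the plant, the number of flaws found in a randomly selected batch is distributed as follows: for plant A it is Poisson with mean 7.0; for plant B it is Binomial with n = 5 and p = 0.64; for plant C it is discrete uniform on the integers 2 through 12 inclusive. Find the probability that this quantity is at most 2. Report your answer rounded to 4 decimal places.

0.1092

Conditional on each plant, P(X ≤ 2): A: 0.0296362; B: 0.250897; C: 0.0909091.
By total probability, P(X ≤ 2) = 0.38·0.0296362 + 0.26·0.250897 + 0.36·0.0909091 = 0.109222.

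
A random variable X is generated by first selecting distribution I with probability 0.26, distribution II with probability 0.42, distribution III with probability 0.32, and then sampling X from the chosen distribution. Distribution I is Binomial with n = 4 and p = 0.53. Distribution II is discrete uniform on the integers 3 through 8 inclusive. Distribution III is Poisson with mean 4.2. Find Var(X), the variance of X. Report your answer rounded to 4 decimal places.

Per component, I: μ=2.12, E[X²]=5.4908; II: μ=5.5, E[X²]=33.1667; III: μ=4.2, E[X²]=21.84.
E[X] = 0.26·2.12 + 0.42·5.5 + 0.32·4.2 = 4.2052.
E[X²] = 0.26·5.4908 + 0.42·33.1667 + 0.32·21.84 = 22.3464.
Var(X) = E[X²] − (E[X])² = 22.3464 − 17.6837 = 4.6627.

4.6627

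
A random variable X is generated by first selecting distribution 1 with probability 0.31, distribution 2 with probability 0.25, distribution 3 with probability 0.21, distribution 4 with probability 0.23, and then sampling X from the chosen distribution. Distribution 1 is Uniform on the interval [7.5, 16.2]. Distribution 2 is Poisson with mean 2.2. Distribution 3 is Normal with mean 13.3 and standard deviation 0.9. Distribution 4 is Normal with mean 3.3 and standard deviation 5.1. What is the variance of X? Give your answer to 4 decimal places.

Per component, 1: μ=11.85, E[X²]=146.73; 2: μ=2.2, E[X²]=7.04; 3: μ=13.3, E[X²]=177.7; 4: μ=3.3, E[X²]=36.9.
E[X] = 0.31·11.85 + 0.25·2.2 + 0.21·13.3 + 0.23·3.3 = 7.7755.
E[X²] = 0.31·146.73 + 0.25·7.04 + 0.21·177.7 + 0.23·36.9 = 93.0503.
Var(X) = E[X²] − (E[X])² = 93.0503 − 60.4584 = 32.5919.

32.5919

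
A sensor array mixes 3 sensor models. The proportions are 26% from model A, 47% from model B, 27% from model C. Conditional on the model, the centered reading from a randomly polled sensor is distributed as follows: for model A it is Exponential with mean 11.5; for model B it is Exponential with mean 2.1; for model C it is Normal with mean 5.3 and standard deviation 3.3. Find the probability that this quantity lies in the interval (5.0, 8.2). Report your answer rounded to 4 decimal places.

Conditional on each model, P(5.0 < X < 8.2): A: 0.157255; B: 0.0723167; C: 0.346459.
By total probability, P(5.0 < X < 8.2) = 0.26·0.157255 + 0.47·0.0723167 + 0.27·0.346459 = 0.168419.

0.1684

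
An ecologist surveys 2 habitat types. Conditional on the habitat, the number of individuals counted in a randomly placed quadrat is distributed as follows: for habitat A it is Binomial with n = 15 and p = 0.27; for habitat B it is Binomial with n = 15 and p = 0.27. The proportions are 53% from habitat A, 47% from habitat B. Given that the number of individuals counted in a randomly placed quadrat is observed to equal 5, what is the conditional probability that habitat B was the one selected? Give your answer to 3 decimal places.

Likelihoods P(X=5 | ·): A: 0.185184; B: 0.185184.
Posterior ∝ prior × likelihood. Numerator for B: 0.47·0.185184 = 0.0870363.
Normalizing constant: 0.53·0.185184 + 0.47·0.185184 = 0.185184.
P(B | observation) = 0.0870363 / 0.185184 = 0.47.

0.470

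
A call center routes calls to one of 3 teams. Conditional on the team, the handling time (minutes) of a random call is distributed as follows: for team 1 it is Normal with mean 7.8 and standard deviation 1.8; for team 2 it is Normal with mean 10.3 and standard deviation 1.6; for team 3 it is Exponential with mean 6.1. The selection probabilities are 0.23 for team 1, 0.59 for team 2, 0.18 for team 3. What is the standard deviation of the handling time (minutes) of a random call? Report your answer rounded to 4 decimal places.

Per component, 1: μ=7.8, E[X²]=64.08; 2: μ=10.3, E[X²]=108.65; 3: μ=6.1, E[X²]=74.42.
E[X] = 0.23·7.8 + 0.59·10.3 + 0.18·6.1 = 8.969.
E[X²] = 0.23·64.08 + 0.59·108.65 + 0.18·74.42 = 92.2375.
Var(X) = E[X²] − (E[X])² = 92.2375 − 80.443 = 11.7945.
SD(X) = √11.7945 = 3.43432.

3.4343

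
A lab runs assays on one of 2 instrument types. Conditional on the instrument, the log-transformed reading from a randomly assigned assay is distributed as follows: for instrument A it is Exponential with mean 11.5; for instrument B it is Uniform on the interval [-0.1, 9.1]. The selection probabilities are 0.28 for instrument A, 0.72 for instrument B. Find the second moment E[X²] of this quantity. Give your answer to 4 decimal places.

93.7184

For each component E[X²] = Var + (mean)², giving A: 264.5; B: 27.3033.
Overall E[X²] = 0.28·264.5 + 0.72·27.3033 = 93.7184.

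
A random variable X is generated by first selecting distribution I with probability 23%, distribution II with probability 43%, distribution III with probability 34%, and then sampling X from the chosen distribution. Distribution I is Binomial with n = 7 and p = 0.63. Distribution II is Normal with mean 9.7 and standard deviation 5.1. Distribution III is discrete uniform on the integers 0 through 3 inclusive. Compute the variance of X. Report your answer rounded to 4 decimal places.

25.2449

Per component, I: μ=4.41, E[X²]=21.0798; II: μ=9.7, E[X²]=120.1; III: μ=1.5, E[X²]=3.5.
E[X] = 0.23·4.41 + 0.43·9.7 + 0.34·1.5 = 5.6953.
E[X²] = 0.23·21.0798 + 0.43·120.1 + 0.34·3.5 = 57.6814.
Var(X) = E[X²] − (E[X])² = 57.6814 − 32.4364 = 25.2449.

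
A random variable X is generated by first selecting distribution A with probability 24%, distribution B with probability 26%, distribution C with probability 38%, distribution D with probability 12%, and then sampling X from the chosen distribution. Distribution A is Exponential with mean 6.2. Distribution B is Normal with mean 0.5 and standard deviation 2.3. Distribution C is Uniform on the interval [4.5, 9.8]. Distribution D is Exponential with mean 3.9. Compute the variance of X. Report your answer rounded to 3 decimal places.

Per component, A: μ=6.2, E[X²]=76.88; B: μ=0.5, E[X²]=5.54; C: μ=7.15, E[X²]=53.4633; D: μ=3.9, E[X²]=30.42.
E[X] = 0.24·6.2 + 0.26·0.5 + 0.38·7.15 + 0.12·3.9 = 4.803.
E[X²] = 0.24·76.88 + 0.26·5.54 + 0.38·53.4633 + 0.12·30.42 = 43.8581.
Var(X) = E[X²] − (E[X])² = 43.8581 − 23.0688 = 20.7893.

20.789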